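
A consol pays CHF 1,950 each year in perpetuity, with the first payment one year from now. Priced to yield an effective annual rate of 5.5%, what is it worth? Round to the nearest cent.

PV = C/r = 1950/0.055 = 35,454.5455

CHF 35,454.55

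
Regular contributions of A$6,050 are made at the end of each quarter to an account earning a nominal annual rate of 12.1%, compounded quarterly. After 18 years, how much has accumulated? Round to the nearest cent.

Periodic rate i = 0.121/4 = 0.03025; n = 18 × 4 = 72 periods.
FV = 6050 × [(1+0.03025)^72 − 1] / 0.03025 = 6050 × 249.523496 = 1,509,617.1501

A$1,509,617.15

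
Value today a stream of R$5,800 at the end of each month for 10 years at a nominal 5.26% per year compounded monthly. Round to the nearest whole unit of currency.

Periodic rate i = 0.0526/12 = 0.00438333; n = 10 × 12 = 120 periods.
PV = PMT · [1 − (1+i)^(−n)] / i = 5800 · 93.161114 = 540,334.4605

R$540,334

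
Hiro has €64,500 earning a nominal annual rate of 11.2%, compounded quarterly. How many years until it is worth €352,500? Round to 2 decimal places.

15.38 years

Periodic rate i = 0.112/4 = 0.028.
n = ln(352500/64500) / ln(1+0.028) = ln(5.46512) / 0.027615 = 61.5019 quarters
= 61.5019/4 years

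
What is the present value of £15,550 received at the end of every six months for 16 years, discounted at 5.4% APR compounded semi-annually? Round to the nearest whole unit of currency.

£330,391

Periodic rate i = 0.054/2 = 0.027; n = 16 × 2 = 32 periods.
PV = PMT · [1 − (1+i)^(−n)] / i = 15550 · 21.247040 = 330,391.4764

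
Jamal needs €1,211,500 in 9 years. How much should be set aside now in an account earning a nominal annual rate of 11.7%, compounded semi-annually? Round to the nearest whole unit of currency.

With 2 periods per year: i = 0.0585, n = 18.
Discount factor = (1+0.0585)^(−18) = 0.359389; PV = 1,211,500 × 0.359389 = 435,399.4700

€435,399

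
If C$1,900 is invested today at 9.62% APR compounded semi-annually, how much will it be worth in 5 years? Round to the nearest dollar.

C$3,039

Periodic rate i = 0.0962/2 = 0.0481; n = 5 × 2 = 10 periods.
FV = PV·(1+i)^n = 1,900 × 1.599658 = 3,039.3507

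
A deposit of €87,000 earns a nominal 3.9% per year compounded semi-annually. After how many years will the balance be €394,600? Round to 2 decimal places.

39.15 years

Periodic rate i = 0.039/2 = 0.0195.
n = ln(394600/87000) / ln(1+0.0195) = ln(4.53563) / 0.019312 = 78.2902 half-years
= 78.2902/2 years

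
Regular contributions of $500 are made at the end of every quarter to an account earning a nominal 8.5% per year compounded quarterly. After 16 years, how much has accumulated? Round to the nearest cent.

$66,848.75

Periodic rate i = 0.085/4 = 0.02125; n = 16 × 4 = 64 periods.
Accumulation factor s(64|0.02125) = 133.697507; FV = 500 × 133.697507 = 66,848.7535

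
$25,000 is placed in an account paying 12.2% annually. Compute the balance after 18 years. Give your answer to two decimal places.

$198,523.28

FV = 25,000 × (1 + 0.122)^18 = 198,523.2760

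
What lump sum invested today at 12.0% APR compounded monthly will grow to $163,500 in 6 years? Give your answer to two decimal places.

$79,869.11

i = 0.12/12 = 0.01 per month; n = 6·12 = 72.
PV = FV·(1+i)^(−n) = 163,500 × 0.488496 = 79,869.1099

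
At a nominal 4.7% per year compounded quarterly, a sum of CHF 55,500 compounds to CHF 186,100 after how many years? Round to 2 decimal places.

25.89 years

Periodic rate i = 0.047/4 = 0.01175.
n = ln(186100/55500) / ln(1+0.01175) = ln(3.35315) / 0.011682 = 103.5741 quarters
= 103.5741/4 years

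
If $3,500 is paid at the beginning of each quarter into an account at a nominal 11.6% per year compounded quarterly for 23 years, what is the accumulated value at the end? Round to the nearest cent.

With 4 periods per year: i = 0.029, n = 92.
Accumulation factor s(92|0.029) × (1+i) = 456.819530; FV = 3500 × 456.819530 = 1,598,868.3561
(annuity-due: payments at period start, so ×(1+i).)

$1,598,868.36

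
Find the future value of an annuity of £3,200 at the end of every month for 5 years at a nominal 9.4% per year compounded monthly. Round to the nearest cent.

With 12 periods per year: i = 0.00783333, n = 60.
FV = 3200 × [(1+0.00783333)^60 − 1] / 0.00783333 = 3200 × 76.221299 = 243,908.1572

£243,908.16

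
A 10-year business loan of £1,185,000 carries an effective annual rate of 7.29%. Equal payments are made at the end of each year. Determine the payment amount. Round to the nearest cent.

Annuity-PV factor = 6.930387; PMT = 1.185e+06 / 6.930387 = 170,986.1170

£170,986.12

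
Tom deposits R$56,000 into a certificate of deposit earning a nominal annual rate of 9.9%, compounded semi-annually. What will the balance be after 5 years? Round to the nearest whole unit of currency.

R$90,785

With 2 periods per year: i = 0.0495, n = 10.
FV = 56,000 × (1 + 0.0495)^10 = 90,784.6568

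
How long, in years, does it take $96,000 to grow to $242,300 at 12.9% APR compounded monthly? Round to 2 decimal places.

Periodic rate i = 0.129/12 = 0.01075.
(1+i)^n = 242300/96000 = 2.52396, so n = ln 2.52396 / ln 1.01075 = 86.5857 months
= 86.5857/12 years

7.22 years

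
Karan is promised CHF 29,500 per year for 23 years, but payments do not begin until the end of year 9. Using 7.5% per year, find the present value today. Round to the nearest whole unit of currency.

CHF 178,750

PV at t=8 (ordinary 23-year annuity): 29500 × a(23|0.075) = 29500 × 10.806689 = 318,797.3347
Discount back 8 years: 318,797.3347 × (1+0.075)^(−8) = 318,797.3347 × 0.560702 = 178,750.3775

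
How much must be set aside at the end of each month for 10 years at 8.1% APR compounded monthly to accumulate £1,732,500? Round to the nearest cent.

£9,417.29

i = 0.081/12 = 0.00675 per month; n = 10·12 = 120.
FV-annuity factor = 183.970163; PMT = 1.7325e+06 / 183.970163 = 9,417.2880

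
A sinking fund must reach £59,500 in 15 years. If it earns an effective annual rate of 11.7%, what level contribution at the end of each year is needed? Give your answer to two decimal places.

PMT = 59500 / ( [(1+0.117)^15 − 1] / 0.117 ) = 59500 / 36.390784 = 1,635.0294

£1,635.03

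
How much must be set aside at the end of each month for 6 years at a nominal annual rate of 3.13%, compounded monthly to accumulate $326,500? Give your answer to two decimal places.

i = 0.0313/12 = 0.00260833 per month; n = 6·12 = 72.
PMT = 326500 / ( [(1+0.00260833)^72 − 1] / 0.00260833 ) = 326500 / 79.091578 = 4,128.1260

$4,128.13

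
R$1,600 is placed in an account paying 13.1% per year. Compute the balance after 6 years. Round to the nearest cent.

FV = 1,600 × (1 + 0.131)^6 = 3,348.8494

R$3,348.85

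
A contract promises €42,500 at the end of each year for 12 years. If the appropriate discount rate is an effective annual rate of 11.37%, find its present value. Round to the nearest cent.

€271,128.65

Annuity factor a(12|0.1137) = 6.379498; PV = 42500 × 6.379498 = 271,128.6515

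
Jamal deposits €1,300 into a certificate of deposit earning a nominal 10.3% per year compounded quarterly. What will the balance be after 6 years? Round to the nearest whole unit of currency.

Periodic rate i = 0.103/4 = 0.02575; n = 6 × 4 = 24 periods.
FV = 1,300 × (1 + 0.02575)^24 = 2,392.9850

€2,393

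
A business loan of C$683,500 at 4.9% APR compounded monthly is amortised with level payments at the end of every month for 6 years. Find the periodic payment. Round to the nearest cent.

With 12 periods per year: i = 0.00408333, n = 72.
PMT = 683500 / ( [1 − (1+0.00408333)^(−72)] / 0.00408333 ) = 683500 / 62.271976 = 10,976.0448

C$10,976.04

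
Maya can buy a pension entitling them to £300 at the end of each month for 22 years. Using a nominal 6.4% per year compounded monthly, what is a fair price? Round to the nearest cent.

£42,437.87

i = 0.064/12 = 0.00533333 per month; n = 22·12 = 264.
Annuity factor a(264|0.00533333) = 141.459557; PV = 300 × 141.459557 = 42,437.8670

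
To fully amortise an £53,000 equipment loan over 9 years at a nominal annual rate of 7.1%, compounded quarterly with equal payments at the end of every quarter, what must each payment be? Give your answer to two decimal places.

Periodic rate i = 0.071/4 = 0.01775; n = 9 × 4 = 36 periods.
Annuity-PV factor = 26.434554; PMT = 53000 / 26.434554 = 2,004.9515

£2,004.95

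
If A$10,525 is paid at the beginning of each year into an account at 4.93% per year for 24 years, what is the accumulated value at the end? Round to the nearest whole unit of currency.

A$486,982

FV = PMT · [(1+i)^n − 1] / i × (1+i) = 10525 · 46.269065 = 486,981.9096
Payments are at the start of each period, so multiply by (1+i).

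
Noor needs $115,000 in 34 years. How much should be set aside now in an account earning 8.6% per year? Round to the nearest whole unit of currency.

$6,958

PV = 115,000 / (1 + 0.086)^34 = 115,000 / 16.527762 = 6,957.9897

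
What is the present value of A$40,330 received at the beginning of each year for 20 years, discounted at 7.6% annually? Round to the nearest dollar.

A$439,046

PV = 40330 × [1 − (1+0.076)^(−20)] / 0.076 × (1+i) = 40330 × 10.886347 = 439,046.3773
(Beginning-of-period payments → annuity-due factor ×(1+i).)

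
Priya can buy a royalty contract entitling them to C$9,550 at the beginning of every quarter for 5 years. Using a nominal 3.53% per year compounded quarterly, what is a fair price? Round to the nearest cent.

Periodic rate i = 0.0353/4 = 0.008825; n = 5 × 4 = 20 periods.
PV = 9550 × [1 − (1+0.008825)^(−20)] / 0.008825 × (1+i) = 9550 × 18.422001 = 175,930.1073
Payments are at the start of each period, so multiply by (1+i).

C$175,930.11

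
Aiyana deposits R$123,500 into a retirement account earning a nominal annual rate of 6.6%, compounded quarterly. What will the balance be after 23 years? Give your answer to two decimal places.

i = 0.066/4 = 0.0165 per quarter; n = 23·4 = 92.
123,500 × (1+0.0165)^92 = 123,500 × 4.506914 = 556,603.8310

R$556,603.83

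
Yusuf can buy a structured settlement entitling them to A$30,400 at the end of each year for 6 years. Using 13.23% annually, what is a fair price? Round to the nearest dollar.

Annuity factor a(6|0.1323) = 3.972077; PV = 30400 × 3.972077 = 120,751.1317

A$120,751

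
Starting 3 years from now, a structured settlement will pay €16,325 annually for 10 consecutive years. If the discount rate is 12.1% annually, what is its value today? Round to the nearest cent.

Value one period before first payment (t=2): 16325 × [1 − (1+0.121)^(−10)] / 0.121 = 16325 × 5.627169 = 91,863.5351
Discount back 2 years: 91,863.5351 × (1+0.121)^(−2) = 91,863.5351 × 0.795772 = 73,102.4494

€73,102.45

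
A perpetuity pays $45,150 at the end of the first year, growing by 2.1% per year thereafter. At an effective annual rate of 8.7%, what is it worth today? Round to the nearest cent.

$684,090.91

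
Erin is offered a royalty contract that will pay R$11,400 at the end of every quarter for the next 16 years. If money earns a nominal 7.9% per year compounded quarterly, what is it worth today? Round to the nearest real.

With 4 periods per year: i = 0.01975, n = 64.
Annuity factor a(64|0.01975) = 36.150689; PV = 11400 × 36.150689 = 412,117.8575

R$412,118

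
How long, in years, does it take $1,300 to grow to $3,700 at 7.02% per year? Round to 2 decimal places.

n = ln(3700/1300) / ln(1+0.0702) = ln(2.84615) / 0.067846 = 15.4169 years

15.42 years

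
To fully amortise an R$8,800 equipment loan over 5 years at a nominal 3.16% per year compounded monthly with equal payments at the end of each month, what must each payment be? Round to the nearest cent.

i = 0.0316/12 = 0.00263333 per month; n = 5·12 = 60.
PMT = 8800 / ( [1 − (1+0.00263333)^(−60)] / 0.00263333 ) = 8800 / 55.432740 = 158.7509

R$158.75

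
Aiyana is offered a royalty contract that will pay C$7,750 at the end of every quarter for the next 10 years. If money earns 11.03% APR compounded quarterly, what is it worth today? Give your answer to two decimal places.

With 4 periods per year: i = 0.027575, n = 40.
PV = PMT · [1 − (1+i)^(−n)] / i = 7750 · 24.048331 = 186,374.5673

C$186,374.57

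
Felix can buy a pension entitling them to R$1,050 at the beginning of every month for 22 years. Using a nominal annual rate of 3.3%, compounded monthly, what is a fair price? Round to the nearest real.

R$197,436

With 12 periods per year: i = 0.00275, n = 264.
PV = 1050 × [1 − (1+0.00275)^(−264)] / 0.00275 × (1+i) = 1050 × 188.034646 = 197,436.3779
(annuity-due: payments at period start, so ×(1+i).)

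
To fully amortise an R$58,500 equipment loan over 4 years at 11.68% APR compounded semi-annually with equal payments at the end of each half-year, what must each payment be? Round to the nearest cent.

Periodic rate i = 0.1168/2 = 0.0584; n = 4 × 2 = 8 periods.
PMT = 58500 / ( [1 − (1+0.0584)^(−8)] / 0.0584 ) = 58500 / 6.249308 = 9,361.0360

R$9,361.04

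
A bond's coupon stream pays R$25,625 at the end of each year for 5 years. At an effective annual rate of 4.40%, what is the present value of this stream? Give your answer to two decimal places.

R$112,807.32

Annuity factor a(5|0.044) = 4.402237; PV = 25625 × 4.402237 = 112,807.3230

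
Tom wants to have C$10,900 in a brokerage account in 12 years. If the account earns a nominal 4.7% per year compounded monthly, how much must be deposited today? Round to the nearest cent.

Periodic rate i = 0.047/12 = 0.00391667; n = 12 × 12 = 144 periods.
Discount factor = (1+0.00391667)^(−144) = 0.569556; PV = 10,900 × 0.569556 = 6,208.1591

C$6,208.16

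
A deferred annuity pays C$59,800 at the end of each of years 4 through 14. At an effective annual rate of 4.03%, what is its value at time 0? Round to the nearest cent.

C$464,569.53

PV at t=3 (ordinary 11-year annuity): 59800 × a(11|0.0403) = 59800 × 8.746319 = 523,029.9059
PV₀ = 523,029.9059 / (1+0.0403)^3 = 523,029.9059 / 1.125838 = 464,569.5346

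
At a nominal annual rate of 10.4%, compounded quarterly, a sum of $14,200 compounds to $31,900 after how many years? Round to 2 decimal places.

7.88 years

Periodic rate i = 0.104/4 = 0.026.
n = ln(31900/14200) / ln(1+0.026) = ln(2.24648) / 0.025668 = 31.5323 quarters
= 31.5323/4 years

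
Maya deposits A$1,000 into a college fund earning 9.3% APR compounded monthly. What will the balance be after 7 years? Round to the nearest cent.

With 12 periods per year: i = 0.00775, n = 84.
FV = PV·(1+i)^n = 1,000 × 1.912651 = 1,912.6512

A$1,912.65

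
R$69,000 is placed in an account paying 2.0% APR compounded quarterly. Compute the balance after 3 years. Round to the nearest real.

R$73,256

Periodic rate i = 0.02/4 = 0.005; n = 3 × 4 = 12 periods.
69,000 × (1+0.005)^12 = 69,000 × 1.061678 = 73,255.7690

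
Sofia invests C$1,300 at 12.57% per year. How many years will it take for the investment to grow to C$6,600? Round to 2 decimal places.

n = ln(6600/1300) / ln(1+0.1257) = ln(5.07692) / 0.118405 = 13.7216 years

13.72 years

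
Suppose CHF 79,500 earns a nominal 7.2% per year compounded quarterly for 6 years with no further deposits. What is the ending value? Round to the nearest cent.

CHF 121,987.07

i = 0.072/4 = 0.018 per quarter; n = 6·4 = 24.
FV = PV·(1+i)^n = 79,500 × 1.534429 = 121,987.0702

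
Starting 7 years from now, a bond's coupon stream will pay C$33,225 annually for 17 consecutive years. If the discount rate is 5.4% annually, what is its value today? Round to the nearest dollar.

C$265,231

Value one period before first payment (t=6): 33225 × [1 − (1+0.054)^(−17)] / 0.054 = 33225 × 10.944683 = 363,637.1008
PV₀ = 363,637.1008 / (1+0.054)^6 = 363,637.1008 / 1.371020 = 265,231.1457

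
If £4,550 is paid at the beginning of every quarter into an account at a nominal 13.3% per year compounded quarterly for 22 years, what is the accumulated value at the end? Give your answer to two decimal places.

£2,373,397.11

i = 0.133/4 = 0.03325 per quarter; n = 22·4 = 88.
FV = 4550 × [(1+0.03325)^88 − 1] / 0.03325 × (1+i) = 4550 × 521.625738 = 2,373,397.1083
(Beginning-of-period payments → annuity-due factor ×(1+i).)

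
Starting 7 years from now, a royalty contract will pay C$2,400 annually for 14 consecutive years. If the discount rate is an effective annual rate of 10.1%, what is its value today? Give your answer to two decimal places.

Value one period before first payment (t=6): 2400 × [1 − (1+0.101)^(−14)] / 0.101 = 2400 × 7.326708 = 17,584.0989
Discount back 6 years: 17,584.0989 × (1+0.101)^(−6) = 17,584.0989 × 0.561405 = 9,871.7967

C$9,871.80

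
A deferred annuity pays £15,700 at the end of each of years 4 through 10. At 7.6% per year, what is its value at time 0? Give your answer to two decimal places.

£66,521.49

Value one period before first payment (t=3): 15700 × [1 − (1+0.076)^(−7)] / 0.076 = 15700 × 5.278361 = 82,870.2708
Discount back 3 years: 82,870.2708 × (1+0.076)^(−3) = 82,870.2708 × 0.802718 = 66,521.4863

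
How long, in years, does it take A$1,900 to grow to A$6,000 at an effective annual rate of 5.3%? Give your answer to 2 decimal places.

22.27 years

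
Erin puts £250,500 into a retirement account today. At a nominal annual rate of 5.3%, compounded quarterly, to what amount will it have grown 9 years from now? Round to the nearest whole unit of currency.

i = 0.053/4 = 0.01325 per quarter; n = 9·4 = 36.
FV = PV·(1+i)^n = 250,500 × 1.606194 = 402,351.6411

£402,352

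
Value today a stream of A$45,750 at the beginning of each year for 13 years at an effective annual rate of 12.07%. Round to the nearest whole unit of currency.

PV = PMT · [1 − (1+i)^(−n)] / i × (1+i) = 45750 · 7.174334 = 328,225.8027
Payments are at the start of each period, so multiply by (1+i).

A$328,226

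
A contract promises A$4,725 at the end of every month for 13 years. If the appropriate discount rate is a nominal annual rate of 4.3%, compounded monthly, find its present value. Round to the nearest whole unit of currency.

With 12 periods per year: i = 0.00358333, n = 156.
PV = PMT · [1 − (1+i)^(−n)] / i = 4725 · 119.343588 = 563,898.4549

A$563,898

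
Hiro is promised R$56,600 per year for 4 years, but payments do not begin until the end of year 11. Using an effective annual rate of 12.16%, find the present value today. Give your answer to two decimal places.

PV at t=10 (ordinary 4-year annuity): 56600 × a(4|0.1216) = 56600 × 3.027142 = 171,336.2621
Discount back 10 years: 171,336.2621 × (1+0.1216)^(−10) = 171,336.2621 × 0.317410 = 54,383.7664

R$54,383.77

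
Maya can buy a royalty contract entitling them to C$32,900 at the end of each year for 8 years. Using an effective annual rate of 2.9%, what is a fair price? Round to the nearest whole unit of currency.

C$231,925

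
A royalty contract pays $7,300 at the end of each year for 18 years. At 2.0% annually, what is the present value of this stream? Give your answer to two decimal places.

Annuity factor a(18|0.02) = 14.992031; PV = 7300 × 14.992031 = 109,441.8281

$109,441.83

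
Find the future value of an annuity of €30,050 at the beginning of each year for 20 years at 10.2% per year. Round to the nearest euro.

FV = 30050 × [(1+0.102)^20 − 1] / 0.102 × (1+i) = 30050 × 64.568647 = 1,940,287.8295
(Beginning-of-period payments → annuity-due factor ×(1+i).)

€1,940,288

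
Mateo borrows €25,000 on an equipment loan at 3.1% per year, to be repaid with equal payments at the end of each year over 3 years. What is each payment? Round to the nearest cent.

€8,855.26

PMT = 25000 / ( [1 − (1+0.031)^(−3)] / 0.031 ) = 25000 / 2.823182 = 8,855.2570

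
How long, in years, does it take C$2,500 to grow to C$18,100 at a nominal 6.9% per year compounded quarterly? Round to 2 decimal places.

28.94 years

Periodic rate i = 0.069/4 = 0.01725.
(1+i)^n = 18100/2500 = 7.24000, so n = ln 7.24000 / ln 1.01725 = 115.7476 quarters
= 115.7476/4 years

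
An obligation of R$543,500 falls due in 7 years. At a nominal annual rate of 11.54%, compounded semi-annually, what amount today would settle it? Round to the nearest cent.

R$247,813.23

i = 0.1154/2 = 0.0577 per half-year; n = 7·2 = 14.
PV = 543,500 / (1 + 0.0577)^14 = 543,500 / 2.193184 = 247,813.2295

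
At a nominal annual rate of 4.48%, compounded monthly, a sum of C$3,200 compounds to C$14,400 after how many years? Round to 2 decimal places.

33.64 years

Periodic rate i = 0.0448/12 = 0.00373333.
(1+i)^n = 14400/3200 = 4.50000, so n = ln 4.50000 / ln 1.00373 = 403.6294 months
= 403.6294/12 years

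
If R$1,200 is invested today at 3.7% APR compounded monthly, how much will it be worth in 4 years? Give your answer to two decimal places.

R$1,391.10

With 12 periods per year: i = 0.00308333, n = 48.
1,200 × (1+0.00308333)^48 = 1,200 × 1.159249 = 1,391.0987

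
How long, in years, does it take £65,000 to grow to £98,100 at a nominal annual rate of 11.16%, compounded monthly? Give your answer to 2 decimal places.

3.71 years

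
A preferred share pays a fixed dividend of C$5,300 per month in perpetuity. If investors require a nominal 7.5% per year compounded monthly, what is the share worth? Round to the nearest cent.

Periodic rate i = 0.075/12 = 0.00625.
PV = C/r = 5300/0.00625 = 848,000.0000

C$848,000.00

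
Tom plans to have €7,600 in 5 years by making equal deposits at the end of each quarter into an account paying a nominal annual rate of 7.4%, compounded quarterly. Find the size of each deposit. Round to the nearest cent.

€317.49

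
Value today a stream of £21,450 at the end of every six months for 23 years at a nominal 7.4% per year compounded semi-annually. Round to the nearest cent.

£470,735.68

With 2 periods per year: i = 0.037, n = 46.
PV = PMT · [1 − (1+i)^(−n)] / i = 21450 · 21.945719 = 470,735.6827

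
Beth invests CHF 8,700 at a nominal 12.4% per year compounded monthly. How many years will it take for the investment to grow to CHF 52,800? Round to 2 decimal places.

14.62 years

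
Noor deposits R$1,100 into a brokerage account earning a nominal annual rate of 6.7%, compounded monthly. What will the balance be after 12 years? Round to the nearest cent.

With 12 periods per year: i = 0.00558333, n = 144.
FV = 1,100 × (1 + 0.00558333)^144 = 2,452.4168

R$2,452.42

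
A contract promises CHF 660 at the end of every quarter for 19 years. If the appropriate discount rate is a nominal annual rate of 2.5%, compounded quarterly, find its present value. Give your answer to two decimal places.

CHF 39,831.79

With 4 periods per year: i = 0.00625, n = 76.
PV = PMT · [1 − (1+i)^(−n)] / i = 660 · 60.351197 = 39,831.7900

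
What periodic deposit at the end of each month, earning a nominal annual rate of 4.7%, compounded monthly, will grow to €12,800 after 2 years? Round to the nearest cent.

€509.70

i = 0.047/12 = 0.00391667 per month; n = 2·12 = 24.
PMT = 12800 / ( [(1+0.00391667)^24 − 1] / 0.00391667 ) = 12800 / 25.112697 = 509.7023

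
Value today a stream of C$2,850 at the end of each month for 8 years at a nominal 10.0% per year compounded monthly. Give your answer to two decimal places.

C$187,819.24

With 12 periods per year: i = 0.00833333, n = 96.
Annuity factor a(96|0.00833333) = 65.901488; PV = 2850 × 65.901488 = 187,819.2421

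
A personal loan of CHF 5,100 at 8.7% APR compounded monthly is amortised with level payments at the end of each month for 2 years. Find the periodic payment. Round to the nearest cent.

i = 0.087/12 = 0.00725 per month; n = 2·12 = 24.
Annuity-PV factor = 21.955237; PMT = 5100 / 21.955237 = 232.2908

CHF 232.29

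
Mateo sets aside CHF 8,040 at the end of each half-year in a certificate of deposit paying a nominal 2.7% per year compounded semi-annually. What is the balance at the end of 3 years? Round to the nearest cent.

Periodic rate i = 0.027/2 = 0.0135; n = 3 × 2 = 6 periods.
FV = PMT · [(1+i)^n − 1] / i = 8040 · 6.206182 = 49,897.7041

CHF 49,897.70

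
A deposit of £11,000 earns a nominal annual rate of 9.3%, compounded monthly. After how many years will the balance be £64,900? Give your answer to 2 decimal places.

19.16 years

Periodic rate i = 0.093/12 = 0.00775.
(1+i)^n = 64900/11000 = 5.90000, so n = ln 5.90000 / ln 1.00775 = 229.9124 months
= 229.9124/12 years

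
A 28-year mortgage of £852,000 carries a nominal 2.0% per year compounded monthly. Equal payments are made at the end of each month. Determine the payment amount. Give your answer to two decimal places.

i = 0.02/12 = 0.00166667 per month; n = 28·12 = 336.
PMT = 852000 / ( [1 − (1+0.00166667)^(−336)] / 0.00166667 ) = 852000 / 257.114763 = 3,313.6954

£3,313.70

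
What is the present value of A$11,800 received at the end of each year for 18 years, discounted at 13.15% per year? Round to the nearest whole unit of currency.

A$80,025

PV = PMT · [1 − (1+i)^(−n)] / i = 11800 · 6.781767 = 80,024.8469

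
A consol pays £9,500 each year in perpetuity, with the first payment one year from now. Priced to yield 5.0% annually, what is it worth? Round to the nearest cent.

PV = C/r = 9500/0.05 = 190,000.0000

£190,000.00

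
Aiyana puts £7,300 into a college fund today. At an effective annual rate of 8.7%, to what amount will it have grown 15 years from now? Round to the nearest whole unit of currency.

FV = 7,300 × (1 + 0.087)^15 = 25,513.2639

£25,513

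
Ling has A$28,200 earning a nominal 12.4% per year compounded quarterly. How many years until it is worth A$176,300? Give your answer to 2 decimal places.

Periodic rate i = 0.124/4 = 0.031.
(1+i)^n = 176300/28200 = 6.25177, so n = ln 6.25177 / ln 1.031 = 60.0365 quarters
= 60.0365/4 years

15.01 years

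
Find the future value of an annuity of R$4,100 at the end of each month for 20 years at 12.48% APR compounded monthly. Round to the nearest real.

Periodic rate i = 0.1248/12 = 0.0104; n = 20 × 12 = 240 periods.
FV = PMT · [(1+i)^n − 1] / i = 4100 · 1055.621219 = 4,328,046.9959

R$4,328,047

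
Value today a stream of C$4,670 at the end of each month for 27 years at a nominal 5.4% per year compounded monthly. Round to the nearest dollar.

C$795,494

Periodic rate i = 0.054/12 = 0.0045; n = 27 × 12 = 324 periods.
PV = PMT · [1 − (1+i)^(−n)] / i = 4670 · 170.341433 = 795,494.4916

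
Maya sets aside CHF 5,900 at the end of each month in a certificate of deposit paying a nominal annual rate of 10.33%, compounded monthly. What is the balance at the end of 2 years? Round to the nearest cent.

Periodic rate i = 0.1033/12 = 0.00860833; n = 2 × 12 = 24 periods.
Accumulation factor s(24|0.00860833) = 26.532904; FV = 5900 × 26.532904 = 156,544.1312

CHF 156,544.13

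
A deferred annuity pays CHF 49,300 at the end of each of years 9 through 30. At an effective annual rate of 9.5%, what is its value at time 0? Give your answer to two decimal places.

PV at t=8 (ordinary 22-year annuity): 49300 × a(22|0.095) = 49300 × 9.096876 = 448,476.0021
Discount back 8 years: 448,476.0021 × (1+0.095)^(−8) = 448,476.0021 × 0.483824 = 216,983.2728

CHF 216,983.27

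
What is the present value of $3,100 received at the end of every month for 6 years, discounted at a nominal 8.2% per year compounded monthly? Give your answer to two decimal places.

$175,826.10

With 12 periods per year: i = 0.00683333, n = 72.
Annuity factor a(72|0.00683333) = 56.718098; PV = 3100 × 56.718098 = 175,826.1033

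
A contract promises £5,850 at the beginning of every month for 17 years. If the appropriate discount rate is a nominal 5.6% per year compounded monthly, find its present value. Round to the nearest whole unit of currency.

£772,247

i = 0.056/12 = 0.00466667 per month; n = 17·12 = 204.
PV = PMT · [1 − (1+i)^(−n)] / i × (1+i) = 5850 · 132.008040 = 772,247.0346
(annuity-due: payments at period start, so ×(1+i).)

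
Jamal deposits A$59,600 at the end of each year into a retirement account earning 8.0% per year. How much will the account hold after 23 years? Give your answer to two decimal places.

A$3,629,240.42

FV = 59600 × [(1+0.08)^23 − 1] / 0.08 = 59600 × 60.893296 = 3,629,240.4160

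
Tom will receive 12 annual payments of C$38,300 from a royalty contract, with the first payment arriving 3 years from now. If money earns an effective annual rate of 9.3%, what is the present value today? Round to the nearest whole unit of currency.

C$226,141

Value one period before first payment (t=2): 38300 × [1 − (1+0.093)^(−12)] / 0.093 = 38300 × 7.053767 = 270,159.2657
Discount back 2 years: 270,159.2657 × (1+0.093)^(−2) = 270,159.2657 × 0.837066 = 226,141.1224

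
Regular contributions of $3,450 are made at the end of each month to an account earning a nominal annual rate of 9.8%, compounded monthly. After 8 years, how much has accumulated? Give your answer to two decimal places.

$499,864.04

Periodic rate i = 0.098/12 = 0.00816667; n = 8 × 12 = 96 periods.
FV = PMT · [(1+i)^n − 1] / i = 3450 · 144.888129 = 499,864.0443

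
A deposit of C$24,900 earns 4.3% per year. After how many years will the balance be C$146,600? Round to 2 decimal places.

n = ln(146600/24900) / ln(1+0.043) = ln(5.88755) / 0.042101 = 42.1090 years

42.11 years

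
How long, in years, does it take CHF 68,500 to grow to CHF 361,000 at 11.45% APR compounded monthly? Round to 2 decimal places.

Periodic rate i = 0.1145/12 = 0.00954167.
(1+i)^n = 361000/68500 = 5.27007, so n = ln 5.27007 / ln 1.00954 = 175.0177 months
= 175.0177/12 years

14.58 years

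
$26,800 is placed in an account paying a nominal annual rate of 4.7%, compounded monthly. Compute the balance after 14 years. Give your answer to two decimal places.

$51,682.37

Periodic rate i = 0.047/12 = 0.00391667; n = 14 × 12 = 168 periods.
FV = PV·(1+i)^n = 26,800 × 1.928447 = 51,682.3670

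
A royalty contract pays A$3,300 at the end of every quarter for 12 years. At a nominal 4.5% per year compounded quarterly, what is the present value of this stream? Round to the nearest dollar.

A$121,878

With 4 periods per year: i = 0.01125, n = 48.
PV = PMT · [1 − (1+i)^(−n)] / i = 3300 · 36.932637 = 121,877.7013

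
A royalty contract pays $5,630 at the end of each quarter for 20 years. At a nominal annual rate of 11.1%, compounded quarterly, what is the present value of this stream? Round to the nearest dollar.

With 4 periods per year: i = 0.02775, n = 80.
PV = PMT · [1 − (1+i)^(−n)] / i = 5630 · 32.002015 = 180,171.3435

$180,171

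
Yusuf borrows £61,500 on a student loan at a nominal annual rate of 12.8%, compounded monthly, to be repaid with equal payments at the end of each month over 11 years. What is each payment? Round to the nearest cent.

£870.56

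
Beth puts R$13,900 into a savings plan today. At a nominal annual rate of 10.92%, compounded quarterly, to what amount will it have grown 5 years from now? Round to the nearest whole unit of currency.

With 4 periods per year: i = 0.0273, n = 20.
FV = PV·(1+i)^n = 13,900 × 1.713743 = 23,821.0315

R$23,821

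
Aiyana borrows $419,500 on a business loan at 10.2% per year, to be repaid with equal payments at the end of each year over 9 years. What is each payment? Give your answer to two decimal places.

$73,422.28

Annuity-PV factor = 5.713524; PMT = 419500 / 5.713524 = 73,422.2819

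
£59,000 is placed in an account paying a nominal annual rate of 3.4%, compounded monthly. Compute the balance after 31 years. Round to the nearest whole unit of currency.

£169,025

With 12 periods per year: i = 0.00283333, n = 372.
FV = PV·(1+i)^n = 59,000 × 2.864832 = 169,025.0775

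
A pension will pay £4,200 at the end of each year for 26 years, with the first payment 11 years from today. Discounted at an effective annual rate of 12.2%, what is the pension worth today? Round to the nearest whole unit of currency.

PV at t=10 (ordinary 26-year annuity): 4200 × a(26|0.122) = 4200 × 7.785736 = 32,700.0928
Discount back 10 years: 32,700.0928 × (1+0.122)^(−10) = 32,700.0928 × 0.316280 = 10,342.3782

£10,342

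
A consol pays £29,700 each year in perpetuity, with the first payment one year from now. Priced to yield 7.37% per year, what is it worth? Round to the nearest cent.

PV = C/r = 29700/0.0737 = 402,985.0746

£402,985.07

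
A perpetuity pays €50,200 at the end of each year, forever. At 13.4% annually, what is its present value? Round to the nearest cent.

PV = C/r = 50200/0.134 = 374,626.8657

€374,626.87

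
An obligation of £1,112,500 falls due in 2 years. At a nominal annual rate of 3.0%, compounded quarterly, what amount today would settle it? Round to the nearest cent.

Periodic rate i = 0.03/4 = 0.0075; n = 2 × 4 = 8 periods.
PV = FV·(1+i)^(−n) = 1,112,500 × 0.941975 = 1,047,947.6332

£1,047,947.63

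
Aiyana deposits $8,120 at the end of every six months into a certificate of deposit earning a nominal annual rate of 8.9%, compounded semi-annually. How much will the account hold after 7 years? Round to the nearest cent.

$153,199.41

With 2 periods per year: i = 0.0445, n = 14.
FV = 8120 × [(1+0.0445)^14 − 1] / 0.0445 = 8120 × 18.866923 = 153,199.4117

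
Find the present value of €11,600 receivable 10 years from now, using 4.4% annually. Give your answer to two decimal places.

€7,541.42

Discount factor = (1+0.044)^(−10) = 0.650122; PV = 11,600 × 0.650122 = 7,541.4178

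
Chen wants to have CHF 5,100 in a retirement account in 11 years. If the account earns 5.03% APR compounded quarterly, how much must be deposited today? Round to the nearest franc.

CHF 2,943

i = 0.0503/4 = 0.012575 per quarter; n = 11·4 = 44.
PV = FV·(1+i)^(−n) = 5,100 × 0.577036 = 2,942.8854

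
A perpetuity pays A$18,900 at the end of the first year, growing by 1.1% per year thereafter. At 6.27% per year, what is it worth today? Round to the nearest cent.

A$365,570.60

PV = PMT / (i − g) = 18900 / (0.0627 − 0.011) = 18900 / 0.051700 = 365,570.5996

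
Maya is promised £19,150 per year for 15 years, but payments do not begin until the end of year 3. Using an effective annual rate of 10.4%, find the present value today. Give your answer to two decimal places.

£116,826.58

Value one period before first payment (t=2): 19150 × [1 − (1+0.104)^(−15)] / 0.104 = 19150 × 7.435515 = 142,390.1082
Discount back 2 years: 142,390.1082 × (1+0.104)^(−2) = 142,390.1082 × 0.820468 = 116,826.5827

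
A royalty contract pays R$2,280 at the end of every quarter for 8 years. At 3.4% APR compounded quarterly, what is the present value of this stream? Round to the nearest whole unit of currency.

R$63,644

i = 0.034/4 = 0.0085 per quarter; n = 8·4 = 32.
Annuity factor a(32|0.0085) = 27.914058; PV = 2280 × 27.914058 = 63,644.0517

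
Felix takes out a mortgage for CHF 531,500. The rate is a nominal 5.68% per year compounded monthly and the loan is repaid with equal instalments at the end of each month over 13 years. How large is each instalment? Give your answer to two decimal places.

Periodic rate i = 0.0568/12 = 0.00473333; n = 13 × 12 = 156 periods.
Annuity-PV factor = 110.131453; PMT = 531500 / 110.131453 = 4,826.0509

CHF 4,826.05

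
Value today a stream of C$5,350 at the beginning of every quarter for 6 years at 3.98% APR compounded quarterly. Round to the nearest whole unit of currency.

With 4 periods per year: i = 0.00995, n = 24.
PV = 5350 × [1 − (1+0.00995)^(−24)] / 0.00995 × (1+i) = 5350 × 21.467535 = 114,851.3116
(Beginning-of-period payments → annuity-due factor ×(1+i).)

C$114,851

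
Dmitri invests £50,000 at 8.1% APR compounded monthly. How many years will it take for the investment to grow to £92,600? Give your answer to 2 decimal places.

7.63 years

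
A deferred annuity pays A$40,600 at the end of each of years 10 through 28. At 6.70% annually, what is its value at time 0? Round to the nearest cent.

A$239,449.30

PV at t=9 (ordinary 19-year annuity): 40600 × a(19|0.067) = 40600 × 10.572247 = 429,233.2376
PV₀ = 429,233.2376 / (1+0.067)^9 = 429,233.2376 / 1.792585 = 239,449.2986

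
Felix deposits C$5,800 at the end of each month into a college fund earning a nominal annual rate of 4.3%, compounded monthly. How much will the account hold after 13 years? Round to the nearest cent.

C$1,209,382.76

With 12 periods per year: i = 0.00358333, n = 156.
FV = 5800 × [(1+0.00358333)^156 − 1] / 0.00358333 = 5800 × 208.514269 = 1,209,382.7589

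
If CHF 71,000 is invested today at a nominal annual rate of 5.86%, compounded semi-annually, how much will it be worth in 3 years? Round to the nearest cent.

i = 0.0586/2 = 0.0293 per half-year; n = 3·2 = 6.
FV = PV·(1+i)^n = 71,000 × 1.189192 = 84,432.6043

CHF 84,432.60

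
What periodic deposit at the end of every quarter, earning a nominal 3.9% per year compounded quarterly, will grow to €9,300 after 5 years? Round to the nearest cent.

i = 0.039/4 = 0.00975 per quarter; n = 5·4 = 20.
PMT = 9300 / ( [(1+0.00975)^20 − 1] / 0.00975 ) = 9300 / 21.965505 = 423.3911

€423.39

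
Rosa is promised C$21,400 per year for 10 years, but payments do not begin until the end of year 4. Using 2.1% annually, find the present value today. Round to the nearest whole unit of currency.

PV at t=3 (ordinary 10-year annuity): 21400 × a(10|0.021) = 21400 × 8.935768 = 191,225.4402
Discount back 3 years: 191,225.4402 × (1+0.021)^(−3) = 191,225.4402 × 0.939556 = 179,667.0525

C$179,667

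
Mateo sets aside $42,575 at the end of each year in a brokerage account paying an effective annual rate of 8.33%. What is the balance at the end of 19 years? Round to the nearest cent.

Accumulation factor s(19|0.0833) = 42.896307; FV = 42575 × 42.896307 = 1,826,310.2799

$1,826,310.28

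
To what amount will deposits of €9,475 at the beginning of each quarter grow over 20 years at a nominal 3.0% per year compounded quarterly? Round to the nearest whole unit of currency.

With 4 periods per year: i = 0.0075, n = 80.
FV = PMT · [(1+i)^n − 1] / i × (1+i) = 9475 · 109.890575 = 1,041,213.1953
Payments are at the start of each period, so multiply by (1+i).

€1,041,213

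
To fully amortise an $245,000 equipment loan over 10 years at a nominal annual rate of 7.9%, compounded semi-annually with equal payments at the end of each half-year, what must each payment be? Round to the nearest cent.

i = 0.079/2 = 0.0395 per half-year; n = 10·2 = 20.
PMT = 245000 / ( [1 − (1+0.0395)^(−20)] / 0.0395 ) = 245000 / 13.650696 = 17,947.8030

$17,947.80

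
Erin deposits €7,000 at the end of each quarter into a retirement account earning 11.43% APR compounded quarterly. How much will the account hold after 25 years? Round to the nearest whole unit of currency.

€3,854,317

With 4 periods per year: i = 0.028575, n = 100.
Accumulation factor s(100|0.028575) = 550.616687; FV = 7000 × 550.616687 = 3,854,316.8075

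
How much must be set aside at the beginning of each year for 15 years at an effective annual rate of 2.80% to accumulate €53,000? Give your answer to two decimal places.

FV-annuity factor × (1+i) = 18.841821; PMT = 53000 / 18.841821 = 2,812.8916

€2,812.89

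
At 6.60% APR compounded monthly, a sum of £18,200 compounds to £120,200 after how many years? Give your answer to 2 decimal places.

28.68 years

Periodic rate i = 0.066/12 = 0.0055.
(1+i)^n = 120200/18200 = 6.60440, so n = ln 6.60440 / ln 1.0055 = 344.1676 months
= 344.1676/12 years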